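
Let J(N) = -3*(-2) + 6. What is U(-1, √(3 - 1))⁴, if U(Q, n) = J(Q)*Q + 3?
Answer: 6561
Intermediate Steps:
J(N) = 12 (J(N) = 6 + 6 = 12)
U(Q, n) = 3 + 12*Q (U(Q, n) = 12*Q + 3 = 3 + 12*Q)
U(-1, √(3 - 1))⁴ = (3 + 12*(-1))⁴ = (3 - 12)⁴ = (-9)⁴ = 6561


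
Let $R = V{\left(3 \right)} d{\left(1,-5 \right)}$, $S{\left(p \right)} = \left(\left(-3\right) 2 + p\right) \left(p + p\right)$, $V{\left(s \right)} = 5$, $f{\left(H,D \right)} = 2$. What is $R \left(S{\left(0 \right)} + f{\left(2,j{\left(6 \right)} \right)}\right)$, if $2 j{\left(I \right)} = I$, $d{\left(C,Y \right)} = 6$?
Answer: $60$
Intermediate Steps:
$j{\left(I \right)} = \frac{I}{2}$
$S{\left(p \right)} = 2 p \left(-6 + p\right)$ ($S{\left(p \right)} = \left(-6 + p\right) 2 p = 2 p \left(-6 + p\right)$)
$R = 30$ ($R = 5 \cdot 6 = 30$)
$R \left(S{\left(0 \right)} + f{\left(2,j{\left(6 \right)} \right)}\right) = 30 \left(2 \cdot 0 \left(-6 + 0\right) + 2\right) = 30 \left(2 \cdot 0 \left(-6\right) + 2\right) = 30 \left(0 + 2\right) = 30 \cdot 2 = 60$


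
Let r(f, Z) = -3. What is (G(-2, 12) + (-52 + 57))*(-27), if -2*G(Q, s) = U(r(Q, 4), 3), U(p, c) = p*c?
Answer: -513/2 ≈ -256.50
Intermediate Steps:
U(p, c) = c*p
G(Q, s) = 9/2 (G(Q, s) = -3*(-3)/2 = -½*(-9) = 9/2)
(G(-2, 12) + (-52 + 57))*(-27) = (9/2 + (-52 + 57))*(-27) = (9/2 + 5)*(-27) = (19/2)*(-27) = -513/2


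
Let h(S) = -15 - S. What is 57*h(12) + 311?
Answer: -1228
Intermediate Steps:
57*h(12) + 311 = 57*(-15 - 1*12) + 311 = 57*(-15 - 12) + 311 = 57*(-27) + 311 = -1539 + 311 = -1228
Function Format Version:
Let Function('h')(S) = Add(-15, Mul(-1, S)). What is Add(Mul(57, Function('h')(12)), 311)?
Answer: -1228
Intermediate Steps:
Add(Mul(57, Function('h')(12)), 311) = Add(Mul(57, Add(-15, Mul(-1, 12))), 311) = Add(Mul(57, Add(-15, -12)), 311) = Add(Mul(57, -27), 311) = Add(-1539, 311) = -1228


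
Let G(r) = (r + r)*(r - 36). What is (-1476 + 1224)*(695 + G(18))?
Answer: -11844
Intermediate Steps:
G(r) = 2*r*(-36 + r) (G(r) = (2*r)*(-36 + r) = 2*r*(-36 + r))
(-1476 + 1224)*(695 + G(18)) = (-1476 + 1224)*(695 + 2*18*(-36 + 18)) = -252*(695 + 2*18*(-18)) = -252*(695 - 648) = -252*47 = -11844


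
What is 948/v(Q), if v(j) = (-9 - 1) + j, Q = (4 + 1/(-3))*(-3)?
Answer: -316/7 ≈ -45.143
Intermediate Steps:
Q = -11 (Q = (4 - ⅓)*(-3) = (11/3)*(-3) = -11)
v(j) = -10 + j
948/v(Q) = 948/(-10 - 11) = 948/(-21) = 948*(-1/21) = -316/7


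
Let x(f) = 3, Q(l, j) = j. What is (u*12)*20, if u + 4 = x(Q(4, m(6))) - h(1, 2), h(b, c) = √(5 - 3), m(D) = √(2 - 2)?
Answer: -240 - 240*√2 ≈ -579.41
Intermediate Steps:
m(D) = 0 (m(D) = √0 = 0)
h(b, c) = √2
u = -1 - √2 (u = -4 + (3 - √2) = -1 - √2 ≈ -2.4142)
(u*12)*20 = ((-1 - √2)*12)*20 = (-12 - 12*√2)*20 = -240 - 240*√2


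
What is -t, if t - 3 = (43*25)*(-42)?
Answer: 45147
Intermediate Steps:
t = -45147 (t = 3 + (43*25)*(-42) = 3 + 1075*(-42) = 3 - 45150 = -45147)
-t = -1*(-45147) = 45147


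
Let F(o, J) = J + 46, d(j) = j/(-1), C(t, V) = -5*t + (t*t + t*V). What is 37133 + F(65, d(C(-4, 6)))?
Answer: 37167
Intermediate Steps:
C(t, V) = t**2 - 5*t + V*t (C(t, V) = -5*t + (t**2 + V*t) = t**2 - 5*t + V*t)
d(j) = -j (d(j) = j*(-1) = -j)
F(o, J) = 46 + J
37133 + F(65, d(C(-4, 6))) = 37133 + (46 - (-4)*(-5 + 6 - 4)) = 37133 + (46 - (-4)*(-3)) = 37133 + (46 - 1*12) = 37133 + (46 - 12) = 37133 + 34 = 37167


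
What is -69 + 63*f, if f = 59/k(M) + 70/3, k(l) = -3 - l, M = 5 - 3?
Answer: 3288/5 ≈ 657.60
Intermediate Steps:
M = 2
f = 173/15 (f = 59/(-3 - 1*2) + 70/3 = 59/(-3 - 2) + 70*(⅓) = 59/(-5) + 70/3 = 59*(-⅕) + 70/3 = -59/5 + 70/3 = 173/15 ≈ 11.533)
-69 + 63*f = -69 + 63*(173/15) = -69 + 3633/5 = 3288/5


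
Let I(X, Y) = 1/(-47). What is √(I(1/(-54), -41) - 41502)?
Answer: I*√91677965/47 ≈ 203.72*I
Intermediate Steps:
I(X, Y) = -1/47
√(I(1/(-54), -41) - 41502) = √(-1/47 - 41502) = √(-1950595/47) = I*√91677965/47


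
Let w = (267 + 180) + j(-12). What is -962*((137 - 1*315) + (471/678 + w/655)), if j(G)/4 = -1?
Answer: 12576412147/74015 ≈ 1.6992e+5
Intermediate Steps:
j(G) = -4 (j(G) = 4*(-1) = -4)
w = 443 (w = (267 + 180) - 4 = 447 - 4 = 443)
-962*((137 - 1*315) + (471/678 + w/655)) = -962*((137 - 1*315) + (471/678 + 443/655)) = -962*((137 - 315) + (471*(1/678) + 443*(1/655))) = -962*(-178 + (157/226 + 443/655)) = -962*(-178 + 202953/148030) = -962*(-26146387/148030) = 12576412147/74015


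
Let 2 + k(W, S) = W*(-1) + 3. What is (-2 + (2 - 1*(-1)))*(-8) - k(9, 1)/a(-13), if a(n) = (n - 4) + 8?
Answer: -80/9 ≈ -8.8889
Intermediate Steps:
k(W, S) = 1 - W (k(W, S) = -2 + (W*(-1) + 3) = -2 + (-W + 3) = -2 + (3 - W) = 1 - W)
a(n) = 4 + n (a(n) = (-4 + n) + 8 = 4 + n)
(-2 + (2 - 1*(-1)))*(-8) - k(9, 1)/a(-13) = (-2 + (2 - 1*(-1)))*(-8) - (1 - 1*9)/(4 - 13) = (-2 + (2 + 1))*(-8) - (1 - 9)/(-9) = (-2 + 3)*(-8) - (-8)*(-1)/9 = 1*(-8) - 1*8/9 = -8 - 8/9 = -80/9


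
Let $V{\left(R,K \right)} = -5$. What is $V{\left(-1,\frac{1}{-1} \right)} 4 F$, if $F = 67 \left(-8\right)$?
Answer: $10720$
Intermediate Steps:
$F = -536$
$V{\left(-1,\frac{1}{-1} \right)} 4 F = \left(-5\right) 4 \left(-536\right) = \left(-20\right) \left(-536\right) = 10720$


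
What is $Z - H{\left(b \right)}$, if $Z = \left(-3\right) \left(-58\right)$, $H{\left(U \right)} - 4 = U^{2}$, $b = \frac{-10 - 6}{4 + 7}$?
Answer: $\frac{20314}{121} \approx 167.88$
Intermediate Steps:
$b = - \frac{16}{11} \approx -1.4545$
$H{\left(U \right)} = 4 + U^{2}$
$Z = 174$
$Z - H{\left(b \right)} = 174 - \left(4 + \left(- \frac{16}{11}\right)^{2}\right) = 174 - \left(4 + \frac{256}{121}\right) = 174 - \frac{740}{121} = \frac{20314}{121}$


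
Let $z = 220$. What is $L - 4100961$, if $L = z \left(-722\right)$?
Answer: $-4259801$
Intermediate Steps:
$L = -158840$ ($L = 220 \left(-722\right) = -158840$)
$L - 4100961 = -158840 - 4100961 = -4259801$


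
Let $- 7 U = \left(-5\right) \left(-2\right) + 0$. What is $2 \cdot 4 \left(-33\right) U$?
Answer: $\frac{2640}{7} \approx 377.14$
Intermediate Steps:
$U = - \frac{10}{7}$ ($U = - \frac{\left(-5\right) \left(-2\right) + 0}{7} = - \frac{10 + 0}{7} = \left(- \frac{1}{7}\right) 10 = - \frac{10}{7} \approx -1.4286$)
$2 \cdot 4 \left(-33\right) U = 2 \cdot 4 \left(-33\right) \left(- \frac{10}{7}\right) = 8 \left(-33\right) \left(- \frac{10}{7}\right) = \left(-264\right) \left(- \frac{10}{7}\right) = \frac{2640}{7}$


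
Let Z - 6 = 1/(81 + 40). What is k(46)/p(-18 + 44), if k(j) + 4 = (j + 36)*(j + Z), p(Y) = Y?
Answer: 257771/1573 ≈ 163.87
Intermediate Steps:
Z = 727/121 (Z = 6 + 1/(81 + 40) = 6 + 1/121 = 727/121 ≈ 6.0083)
k(j) = -4 + (36 + j)*(727/121 + j) (k(j) = -4 + (j + 36)*(j + 727/121) = -4 + (36 + j)*(727/121 + j))
k(46)/p(-18 + 44) = (25688/121 + 46**2 + (5083/121)*46)/(-18 + 44) = (25688/121 + 2116 + 233818/121)/26 = (515542/121)*(1/26) = 257771/1573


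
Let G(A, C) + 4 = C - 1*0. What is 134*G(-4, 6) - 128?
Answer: 140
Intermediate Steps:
G(A, C) = -4 + C (G(A, C) = -4 + (C - 1*0) = -4 + (C + 0) = -4 + C)
134*G(-4, 6) - 128 = 134*(-4 + 6) - 128 = 134*2 - 128 = 268 - 128 = 140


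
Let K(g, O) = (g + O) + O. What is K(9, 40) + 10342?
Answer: 10431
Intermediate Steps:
K(g, O) = g + 2*O (K(g, O) = (O + g) + O = g + 2*O)
K(9, 40) + 10342 = (9 + 2*40) + 10342 = (9 + 80) + 10342 = 89 + 10342 = 10431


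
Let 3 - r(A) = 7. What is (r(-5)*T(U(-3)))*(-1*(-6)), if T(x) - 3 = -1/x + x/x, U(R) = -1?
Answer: -120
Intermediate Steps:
r(A) = -4 (r(A) = 3 - 1*7 = 3 - 7 = -4)
T(x) = 4 - 1/x (T(x) = 3 + (-1/x + x/x) = 3 + (-1/x + 1) = 3 + (1 - 1/x) = 4 - 1/x)
(r(-5)*T(U(-3)))*(-1*(-6)) = (-4*(4 - 1/(-1)))*(-1*(-6)) = -4*(4 - 1*(-1))*6 = -4*(4 + 1)*6 = -4*5*6 = -20*6 = -120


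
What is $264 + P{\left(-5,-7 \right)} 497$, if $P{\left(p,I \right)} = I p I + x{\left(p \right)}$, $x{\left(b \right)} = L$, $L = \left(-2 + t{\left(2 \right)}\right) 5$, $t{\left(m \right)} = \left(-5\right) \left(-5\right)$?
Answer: $-64346$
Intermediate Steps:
$t{\left(m \right)} = 25$
$L = 115$ ($L = \left(-2 + 25\right) 5 = 23 \cdot 5 = 115$)
$x{\left(b \right)} = 115$
$P{\left(p,I \right)} = 115 + p I^{2}$ ($P{\left(p,I \right)} = I p I + 115 = p I^{2} + 115 = 115 + p I^{2}$)
$264 + P{\left(-5,-7 \right)} 497 = 264 + \left(115 - 5 \left(-7\right)^{2}\right) 497 = 264 + \left(115 - 245\right) 497 = 264 - 64610 = -64346$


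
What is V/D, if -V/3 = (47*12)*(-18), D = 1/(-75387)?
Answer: -2295986472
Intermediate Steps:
D = -1/75387 ≈ -1.3265e-5
V = 30456 (V = -3*47*12*(-18) = -1692*(-18) = -3*(-10152) = 30456)
V/D = 30456/(-1/75387) = 30456*(-75387) = -2295986472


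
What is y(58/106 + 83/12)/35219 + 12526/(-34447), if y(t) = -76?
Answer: -443771166/1213188893 ≈ -0.36579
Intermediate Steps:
y(58/106 + 83/12)/35219 + 12526/(-34447) = -76/35219 + 12526/(-34447) = -76*1/35219 + 12526*(-1/34447) = -76/35219 - 12526/34447 = -443771166/1213188893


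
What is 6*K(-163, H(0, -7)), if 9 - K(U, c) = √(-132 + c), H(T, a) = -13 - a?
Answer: 54 - 6*I*√138 ≈ 54.0 - 70.484*I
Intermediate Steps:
K(U, c) = 9 - √(-132 + c)
6*K(-163, H(0, -7)) = 6*(9 - √(-132 + (-13 - 1*(-7)))) = 6*(9 - √(-132 + (-13 + 7))) = 6*(9 - √(-132 - 6)) = 6*(9 - √(-138)) = 6*(9 - I*√138) = 54 - 6*I*√138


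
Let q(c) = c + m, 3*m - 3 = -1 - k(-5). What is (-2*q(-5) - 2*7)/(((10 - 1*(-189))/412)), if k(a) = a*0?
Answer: -6592/597 ≈ -11.042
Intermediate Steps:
k(a) = 0
m = ⅔ (m = 1 + (-1 - 1*0)/3 = 1 + (-1 + 0)/3 = 1 + (⅓)*(-1) = 1 - ⅓ = ⅔ ≈ 0.66667)
q(c) = ⅔ + c (q(c) = c + ⅔ = ⅔ + c)
(-2*q(-5) - 2*7)/(((10 - 1*(-189))/412)) = (-2*(⅔ - 5) - 2*7)/(((10 - 1*(-189))/412)) = (-2*(-13/3) - 14)/(((10 + 189)*(1/412))) = (26/3 - 14)/((199*(1/412))) = -16/(3*199/412) = -16/3*412/199 = -6592/597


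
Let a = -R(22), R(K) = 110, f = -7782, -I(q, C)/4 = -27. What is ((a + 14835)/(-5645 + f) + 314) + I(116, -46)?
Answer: 5651469/13427 ≈ 420.90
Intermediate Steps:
I(q, C) = 108 (I(q, C) = -4*(-27) = 108)
a = -110 (a = -1*110 = -110)
((a + 14835)/(-5645 + f) + 314) + I(116, -46) = ((-110 + 14835)/(-5645 - 7782) + 314) + 108 = (14725/(-13427) + 314) + 108 = (14725*(-1/13427) + 314) + 108 = (-14725/13427 + 314) + 108 = 4201353/13427 + 108 = 5651469/13427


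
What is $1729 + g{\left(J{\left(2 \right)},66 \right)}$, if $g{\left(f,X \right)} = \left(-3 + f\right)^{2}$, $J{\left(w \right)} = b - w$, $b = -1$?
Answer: $1765$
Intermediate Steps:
$J{\left(w \right)} = -1 - w$
$1729 + g{\left(J{\left(2 \right)},66 \right)} = 1729 + \left(-3 - 3\right)^{2} = 1729 + \left(-6\right)^{2} = 1729 + 36 = 1765$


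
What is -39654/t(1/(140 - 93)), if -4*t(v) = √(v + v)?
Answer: 79308*√94 ≈ 7.6892e+5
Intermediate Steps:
t(v) = -√2*√v/4 (t(v) = -√(v + v)/4 = -√2*√v/4)
-39654/t(1/(140 - 93)) = -39654*(-2*√2*√(140 - 93)) = -39654*(-2*√94) = -(-79308)*√94 = 79308*√94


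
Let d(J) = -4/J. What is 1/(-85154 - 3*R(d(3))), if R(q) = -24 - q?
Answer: -1/85086 ≈ -1.1753e-5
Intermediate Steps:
1/(-85154 - 3*R(d(3))) = 1/(-85154 - 3*(-24 - (-4)/3)) = 1/(-85154 - 3*(-24 - 1*(-4/3))) = 1/(-85154 - 3*(-24 + 4/3)) = 1/(-85154 - 3*(-68/3)) = 1/(-85154 + 68) = 1/(-85086) = -1/85086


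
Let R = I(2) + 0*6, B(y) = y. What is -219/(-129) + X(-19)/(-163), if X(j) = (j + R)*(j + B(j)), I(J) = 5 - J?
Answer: -14245/7009 ≈ -2.0324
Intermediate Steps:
R = 3 (R = (5 - 1*2) + 0*6 = (5 - 2) + 0 = 3 + 0 = 3)
X(j) = 2*j*(3 + j) (X(j) = (j + 3)*(j + j) = (3 + j)*(2*j) = 2*j*(3 + j))
-219/(-129) + X(-19)/(-163) = -219/(-129) + (2*(-19)*(3 - 19))/(-163) = -219*(-1/129) + (2*(-19)*(-16))*(-1/163) = 73/43 + 608*(-1/163) = 73/43 - 608/163 = -14245/7009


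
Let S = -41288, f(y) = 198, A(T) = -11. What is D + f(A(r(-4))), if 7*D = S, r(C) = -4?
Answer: -39902/7 ≈ -5700.3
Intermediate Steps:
D = -41288/7 (D = (1/7)*(-41288) = -41288/7 ≈ -5898.3)
D + f(A(r(-4))) = -41288/7 + 198 = -39902/7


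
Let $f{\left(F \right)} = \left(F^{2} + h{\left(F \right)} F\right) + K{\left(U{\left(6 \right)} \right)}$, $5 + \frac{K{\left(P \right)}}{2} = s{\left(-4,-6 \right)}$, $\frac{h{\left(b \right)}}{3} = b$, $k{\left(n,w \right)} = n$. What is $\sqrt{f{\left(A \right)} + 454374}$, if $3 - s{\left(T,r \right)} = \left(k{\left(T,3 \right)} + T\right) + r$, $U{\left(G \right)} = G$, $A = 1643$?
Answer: $\sqrt{11252194} \approx 3354.4$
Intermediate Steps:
$h{\left(b \right)} = 3 b$
$s{\left(T,r \right)} = 3 - r - 2 T$ ($s{\left(T,r \right)} = 3 - \left(\left(T + T\right) + r\right) = 3 - \left(2 T + r\right) = 3 - \left(r + 2 T\right) = 3 - r - 2 T$)
$K{\left(P \right)} = 24$ ($K{\left(P \right)} = -10 + 2 \left(3 - -6 - -8\right) = -10 + 2 \left(3 + 6 + 8\right) = -10 + 2 \cdot 17 = -10 + 34 = 24$)
$f{\left(F \right)} = 24 + 4 F^{2}$ ($f{\left(F \right)} = \left(F^{2} + 3 F F\right) + 24 = \left(F^{2} + 3 F^{2}\right) + 24 = 4 F^{2} + 24 = 24 + 4 F^{2}$)
$\sqrt{f{\left(A \right)} + 454374} = \sqrt{\left(24 + 4 \cdot 1643^{2}\right) + 454374} = \sqrt{\left(24 + 4 \cdot 2699449\right) + 454374} = \sqrt{\left(24 + 10797796\right) + 454374} = \sqrt{10797820 + 454374} = \sqrt{11252194}$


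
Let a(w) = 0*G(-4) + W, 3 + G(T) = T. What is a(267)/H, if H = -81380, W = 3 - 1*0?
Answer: -3/81380 ≈ -3.6864e-5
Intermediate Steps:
G(T) = -3 + T
W = 3 (W = 3 + 0 = 3)
a(w) = 3 (a(w) = 0*(-3 - 4) + 3 = 0*(-7) + 3 = 0 + 3 = 3)
a(267)/H = 3/(-81380) = 3*(-1/81380) = -3/81380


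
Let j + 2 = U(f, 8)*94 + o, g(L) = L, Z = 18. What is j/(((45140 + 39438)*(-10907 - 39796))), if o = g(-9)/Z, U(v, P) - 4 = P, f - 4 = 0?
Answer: -2251/8576716668 ≈ -2.6245e-7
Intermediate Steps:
f = 4 (f = 4 + 0 = 4)
U(v, P) = 4 + P
o = -½ (o = -9/18 = -9*1/18 = -½ ≈ -0.50000)
j = 2251/2 (j = -2 + ((4 + 8)*94 - ½) = -2 + (12*94 - ½) = -2 + (1128 - ½) = -2 + 2255/2 = 2251/2 ≈ 1125.5)
j/(((45140 + 39438)*(-10907 - 39796))) = 2251/(2*(((45140 + 39438)*(-10907 - 39796)))) = 2251/(2*((84578*(-50703)))) = (2251/2)/(-4288358334) = (2251/2)*(-1/4288358334) = -2251/8576716668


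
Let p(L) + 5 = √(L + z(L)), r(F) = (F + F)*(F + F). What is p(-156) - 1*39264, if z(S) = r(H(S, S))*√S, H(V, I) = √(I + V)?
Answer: -39269 + 2*√(-39 - 624*I*√39) ≈ -39181.0 - 88.725*I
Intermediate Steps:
r(F) = 4*F² (r(F) = (2*F)*(2*F) = 4*F²)
z(S) = 8*S^(3/2) (z(S) = (4*(√(S + S))²)*√S = (4*(√(2*S))²)*√S = (4*(√2*√S)²)*√S = (4*(2*S))*√S = (8*S)*√S = 8*S^(3/2))
p(L) = -5 + √(L + 8*L^(3/2))
p(-156) - 1*39264 = (-5 + √(-156 + 8*(-156)^(3/2))) - 1*39264 = (-5 + √(-156 + 8*(-312*I*√39))) - 39264 = (-5 + √(-156 - 2496*I*√39)) - 39264 = -39269 + √(-156 - 2496*I*√39)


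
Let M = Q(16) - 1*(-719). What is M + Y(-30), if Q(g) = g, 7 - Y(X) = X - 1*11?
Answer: 783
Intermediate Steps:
Y(X) = 18 - X (Y(X) = 7 - (X - 1*11) = 7 - (X - 11) = 7 - (-11 + X) = 7 + (11 - X) = 18 - X)
M = 735 (M = 16 - 1*(-719) = 16 + 719 = 735)
M + Y(-30) = 735 + (18 - 1*(-30)) = 735 + (18 + 30) = 735 + 48 = 783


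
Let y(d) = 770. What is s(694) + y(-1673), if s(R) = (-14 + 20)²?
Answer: 806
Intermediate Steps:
s(R) = 36 (s(R) = 6² = 36)
s(694) + y(-1673) = 36 + 770 = 806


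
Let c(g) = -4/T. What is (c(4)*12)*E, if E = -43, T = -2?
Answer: -1032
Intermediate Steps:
c(g) = 2 (c(g) = -4/(-2) = -4*(-½) = 2)
(c(4)*12)*E = (2*12)*(-43) = 24*(-43) = -1032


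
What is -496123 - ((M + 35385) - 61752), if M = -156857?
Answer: -312899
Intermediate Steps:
-496123 - ((M + 35385) - 61752) = -496123 - ((-156857 + 35385) - 61752) = -496123 - (-121472 - 61752) = -496123 - 1*(-183224) = -496123 + 183224 = -312899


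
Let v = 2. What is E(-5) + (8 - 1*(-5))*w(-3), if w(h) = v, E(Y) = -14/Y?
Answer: 144/5 ≈ 28.800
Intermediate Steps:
w(h) = 2
E(-5) + (8 - 1*(-5))*w(-3) = -14/(-5) + (8 - 1*(-5))*2 = -14*(-⅕) + (8 + 5)*2 = 14/5 + 13*2 = 14/5 + 26 = 144/5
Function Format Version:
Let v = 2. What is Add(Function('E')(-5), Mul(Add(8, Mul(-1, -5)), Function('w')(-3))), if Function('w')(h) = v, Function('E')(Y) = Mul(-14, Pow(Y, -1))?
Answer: Rational(144, 5) ≈ 28.800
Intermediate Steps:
Function('w')(h) = 2
Add(Function('E')(-5), Mul(Add(8, Mul(-1, -5)), Function('w')(-3))) = Add(Mul(-14, Pow(-5, -1)), Mul(Add(8, Mul(-1, -5)), 2)) = Add(Mul(-14, Rational(-1, 5)), Mul(Add(8, 5), 2)) = Add(Rational(14, 5), Mul(13, 2)) = Add(Rational(14, 5), 26) = Rational(144, 5)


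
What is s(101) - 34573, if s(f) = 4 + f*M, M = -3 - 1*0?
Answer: -34872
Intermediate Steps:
M = -3 (M = -3 + 0 = -3)
s(f) = 4 - 3*f (s(f) = 4 + f*(-3) = 4 - 3*f)
s(101) - 34573 = (4 - 3*101) - 34573 = (4 - 303) - 34573 = -299 - 34573 = -34872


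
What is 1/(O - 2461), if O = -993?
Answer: -1/3454 ≈ -0.00028952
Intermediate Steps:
1/(O - 2461) = 1/(-993 - 2461) = 1/(-3454) = -1/3454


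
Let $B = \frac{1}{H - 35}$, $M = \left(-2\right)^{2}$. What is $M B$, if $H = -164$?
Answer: $- \frac{4}{199} \approx -0.020101$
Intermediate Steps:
$M = 4$
$B = - \frac{1}{199}$ ($B = \frac{1}{-164 - 35} = \frac{1}{-199} = - \frac{1}{199} \approx -0.0050251$)
$M B = 4 \left(- \frac{1}{199}\right) = - \frac{4}{199}$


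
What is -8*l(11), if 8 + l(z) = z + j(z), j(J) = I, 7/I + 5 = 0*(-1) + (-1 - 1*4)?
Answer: -92/5 ≈ -18.400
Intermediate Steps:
I = -7/10 (I = 7/(-5 + (0*(-1) + (-1 - 1*4))) = 7/(-5 + (0 + (-1 - 4))) = 7/(-5 + (0 - 5)) = 7/(-5 - 5) = 7/(-10) = 7*(-1/10) = -7/10 ≈ -0.70000)
j(J) = -7/10
l(z) = -87/10 + z (l(z) = -8 + (z - 7/10) = -8 + (-7/10 + z) = -87/10 + z)
-8*l(11) = -8*(-87/10 + 11) = -8*23/10 = -92/5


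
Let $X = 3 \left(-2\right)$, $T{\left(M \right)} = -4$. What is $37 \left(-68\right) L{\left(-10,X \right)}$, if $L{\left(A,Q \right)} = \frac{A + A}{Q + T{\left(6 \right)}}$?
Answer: $-5032$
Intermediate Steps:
$X = -6$
$L{\left(A,Q \right)} = \frac{2 A}{-4 + Q}$ ($L{\left(A,Q \right)} = \frac{A + A}{Q - 4} = \frac{2 A}{-4 + Q}$)
$37 \left(-68\right) L{\left(-10,X \right)} = 37 \left(-68\right) 2 \left(-10\right) \frac{1}{-4 - 6} = - 2516 \cdot 2 \left(-10\right) \frac{1}{-10} = - 2516 \cdot 2 \left(-10\right) \left(- \frac{1}{10}\right) = \left(-2516\right) 2 = -5032$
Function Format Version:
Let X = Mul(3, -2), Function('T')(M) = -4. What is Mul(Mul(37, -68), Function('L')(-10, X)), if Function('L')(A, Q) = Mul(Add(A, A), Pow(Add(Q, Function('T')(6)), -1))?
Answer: -5032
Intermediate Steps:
X = -6
Function('L')(A, Q) = Mul(2, A, Pow(Add(-4, Q), -1)) (Function('L')(A, Q) = Mul(Add(A, A), Pow(Add(Q, -4), -1)) = Mul(Mul(2, A), Pow(Add(-4, Q), -1)) = Mul(2, A, Pow(Add(-4, Q), -1)))
Mul(Mul(37, -68), Function('L')(-10, X)) = Mul(Mul(37, -68), Mul(2, -10, Pow(Add(-4, -6), -1))) = Mul(-2516, Mul(2, -10, Pow(-10, -1))) = Mul(-2516, Mul(2, -10, Rational(-1, 10))) = Mul(-2516, 2) = -5032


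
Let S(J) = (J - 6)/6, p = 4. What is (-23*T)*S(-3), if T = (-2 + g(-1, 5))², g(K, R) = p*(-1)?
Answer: 1242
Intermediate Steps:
S(J) = -1 + J/6 (S(J) = (-6 + J)*(⅙) = -1 + J/6)
g(K, R) = -4 (g(K, R) = 4*(-1) = -4)
T = 36 (T = (-2 - 4)² = (-6)² = 36)
(-23*T)*S(-3) = (-23*36)*(-1 + (⅙)*(-3)) = -828*(-1 - ½) = -828*(-3/2) = 1242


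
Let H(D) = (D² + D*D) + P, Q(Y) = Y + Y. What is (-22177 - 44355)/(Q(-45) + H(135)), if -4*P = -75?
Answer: -266128/145515 ≈ -1.8289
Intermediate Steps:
P = 75/4 (P = -¼*(-75) = 75/4 ≈ 18.750)
Q(Y) = 2*Y
H(D) = 75/4 + 2*D² (H(D) = (D² + D*D) + 75/4 = (D² + D²) + 75/4 = 2*D² + 75/4 = 75/4 + 2*D²)
(-22177 - 44355)/(Q(-45) + H(135)) = (-22177 - 44355)/(2*(-45) + (75/4 + 2*135²)) = -66532/(-90 + (75/4 + 2*18225)) = -66532/(-90 + (75/4 + 36450)) = -66532/(-90 + 145875/4) = -66532/145515/4 = -66532*4/145515 = -266128/145515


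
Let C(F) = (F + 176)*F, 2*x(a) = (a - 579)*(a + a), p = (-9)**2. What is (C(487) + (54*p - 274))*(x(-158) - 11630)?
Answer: 34272840496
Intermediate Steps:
p = 81
x(a) = a*(-579 + a) (x(a) = ((a - 579)*(a + a))/2 = ((-579 + a)*(2*a))/2 = (2*a*(-579 + a))/2 = a*(-579 + a))
C(F) = F*(176 + F) (C(F) = (176 + F)*F = F*(176 + F))
(C(487) + (54*p - 274))*(x(-158) - 11630) = (487*(176 + 487) + (54*81 - 274))*(-158*(-579 - 158) - 11630) = (487*663 + (4374 - 274))*(-158*(-737) - 11630) = (322881 + 4100)*(116446 - 11630) = 326981*104816 = 34272840496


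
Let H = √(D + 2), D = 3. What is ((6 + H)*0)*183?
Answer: 0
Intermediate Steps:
H = √5 (H = √(3 + 2) = √5 ≈ 2.2361)
((6 + H)*0)*183 = ((6 + √5)*0)*183 = 0*183 = 0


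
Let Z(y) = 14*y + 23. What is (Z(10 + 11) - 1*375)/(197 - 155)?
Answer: -29/21 ≈ -1.3810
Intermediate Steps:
Z(y) = 23 + 14*y
(Z(10 + 11) - 1*375)/(197 - 155) = ((23 + 14*(10 + 11)) - 1*375)/(197 - 155) = ((23 + 14*21) - 375)/42 = ((23 + 294) - 375)*(1/42) = (317 - 375)*(1/42) = -58*1/42 = -29/21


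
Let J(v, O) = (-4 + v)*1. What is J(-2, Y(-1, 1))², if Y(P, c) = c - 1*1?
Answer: 36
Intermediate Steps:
Y(P, c) = -1 + c (Y(P, c) = c - 1 = -1 + c)
J(v, O) = -4 + v
J(-2, Y(-1, 1))² = (-4 - 2)² = (-6)² = 36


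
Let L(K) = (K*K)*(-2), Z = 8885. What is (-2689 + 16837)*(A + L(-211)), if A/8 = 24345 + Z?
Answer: 2501338104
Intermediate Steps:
L(K) = -2*K² (L(K) = K²*(-2) = -2*K²)
A = 265840 (A = 8*(24345 + 8885) = 8*33230 = 265840)
(-2689 + 16837)*(A + L(-211)) = (-2689 + 16837)*(265840 - 2*(-211)²) = 14148*(265840 - 2*44521) = 14148*(265840 - 89042) = 14148*176798 = 2501338104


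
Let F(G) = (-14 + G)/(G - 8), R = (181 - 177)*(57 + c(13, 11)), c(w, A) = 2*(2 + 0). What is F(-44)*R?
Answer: 3538/13 ≈ 272.15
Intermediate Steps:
c(w, A) = 4 (c(w, A) = 2*2 = 4)
R = 244 (R = (181 - 177)*(57 + 4) = 4*61 = 244)
F(G) = (-14 + G)/(-8 + G)
F(-44)*R = ((-14 - 44)/(-8 - 44))*244 = (-58/(-52))*244 = -1/52*(-58)*244 = (29/26)*244 = 3538/13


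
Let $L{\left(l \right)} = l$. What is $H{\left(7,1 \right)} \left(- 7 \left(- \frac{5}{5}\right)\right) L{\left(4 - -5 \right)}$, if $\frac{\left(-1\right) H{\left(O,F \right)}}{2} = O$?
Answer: $-882$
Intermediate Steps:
$H{\left(O,F \right)} = - 2 O$
$H{\left(7,1 \right)} \left(- 7 \left(- \frac{5}{5}\right)\right) L{\left(4 - -5 \right)} = \left(-2\right) 7 \left(- 7 \left(- \frac{5}{5}\right)\right) \left(4 - -5\right) = - 14 \left(- 7 \left(\left(-5\right) \frac{1}{5}\right)\right) \left(4 + 5\right) = - 14 \left(\left(-7\right) \left(-1\right)\right) 9 = \left(-14\right) 7 \cdot 9 = \left(-98\right) 9 = -882$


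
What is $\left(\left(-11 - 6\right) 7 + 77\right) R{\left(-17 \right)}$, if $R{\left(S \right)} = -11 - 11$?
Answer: $924$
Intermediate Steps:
$R{\left(S \right)} = -22$ ($R{\left(S \right)} = -11 - 11 = -22$)
$\left(\left(-11 - 6\right) 7 + 77\right) R{\left(-17 \right)} = \left(\left(-11 - 6\right) 7 + 77\right) \left(-22\right) = \left(\left(-17\right) 7 + 77\right) \left(-22\right) = \left(-119 + 77\right) \left(-22\right) = \left(-42\right) \left(-22\right) = 924$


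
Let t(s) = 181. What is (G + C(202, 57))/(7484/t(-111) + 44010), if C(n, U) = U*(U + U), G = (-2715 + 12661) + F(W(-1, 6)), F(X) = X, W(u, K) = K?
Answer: 212675/569521 ≈ 0.37343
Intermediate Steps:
G = 9952 (G = (-2715 + 12661) + 6 = 9946 + 6 = 9952)
C(n, U) = 2*U**2 (C(n, U) = U*(2*U) = 2*U**2)
(G + C(202, 57))/(7484/t(-111) + 44010) = (9952 + 2*57**2)/(7484/181 + 44010) = (9952 + 2*3249)/(7484*(1/181) + 44010) = (9952 + 6498)/(7484/181 + 44010) = 16450/(7973294/181) = 16450*(181/7973294) = 212675/569521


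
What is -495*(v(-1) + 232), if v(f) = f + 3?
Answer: -115830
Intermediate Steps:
v(f) = 3 + f
-495*(v(-1) + 232) = -495*((3 - 1) + 232) = -495*(2 + 232) = -495*234 = -115830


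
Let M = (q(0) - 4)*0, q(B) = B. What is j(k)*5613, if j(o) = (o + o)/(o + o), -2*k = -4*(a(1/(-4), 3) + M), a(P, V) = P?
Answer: 5613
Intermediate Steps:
M = 0 (M = (0 - 4)*0 = -4*0 = 0)
k = -½ (k = -(-2)*(1/(-4) + 0) = -(-2)*(-¼ + 0) = -(-2)*(-1)/4 = -½*1 = -½ ≈ -0.50000)
j(o) = 1 (j(o) = (2*o)/((2*o)) = (2*o)*(1/(2*o)) = 1)
j(k)*5613 = 1*5613 = 5613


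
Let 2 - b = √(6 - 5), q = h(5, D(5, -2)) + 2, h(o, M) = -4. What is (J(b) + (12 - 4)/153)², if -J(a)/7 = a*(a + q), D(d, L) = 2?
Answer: 1164241/23409 ≈ 49.735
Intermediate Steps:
q = -2 (q = -4 + 2 = -2)
b = 1 (b = 2 - √(6 - 5) = 2 - √1 = 2 - 1*1 = 2 - 1 = 1)
J(a) = -7*a*(-2 + a) (J(a) = -7*a*(a - 2) = -7*a*(-2 + a))
(J(b) + (12 - 4)/153)² = (7*1*(2 - 1*1) + (12 - 4)/153)² = (7*1*(2 - 1) + 8*(1/153))² = (7*1*1 + 8/153)² = (7 + 8/153)² = (1079/153)² = 1164241/23409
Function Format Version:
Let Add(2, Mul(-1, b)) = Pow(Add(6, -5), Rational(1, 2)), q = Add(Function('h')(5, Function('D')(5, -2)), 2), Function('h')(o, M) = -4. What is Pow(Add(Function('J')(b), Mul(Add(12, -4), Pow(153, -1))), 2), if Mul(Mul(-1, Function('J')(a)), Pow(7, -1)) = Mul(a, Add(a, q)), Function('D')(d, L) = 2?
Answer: Rational(1164241, 23409) ≈ 49.735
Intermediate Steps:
q = -2 (q = Add(-4, 2) = -2)
b = 1 (b = Add(2, Mul(-1, Pow(Add(6, -5), Rational(1, 2)))) = Add(2, Mul(-1, Pow(1, Rational(1, 2)))) = Add(2, Mul(-1, 1)) = Add(2, -1) = 1)
Function('J')(a) = Mul(-7, a, Add(-2, a)) (Function('J')(a) = Mul(-7, Mul(a, Add(a, -2))) = Mul(-7, Mul(a, Add(-2, a))) = Mul(-7, a, Add(-2, a)))
Pow(Add(Function('J')(b), Mul(Add(12, -4), Pow(153, -1))), 2) = Pow(Add(Mul(7, 1, Add(2, Mul(-1, 1))), Mul(Add(12, -4), Pow(153, -1))), 2) = Pow(Add(Mul(7, 1, Add(2, -1)), Mul(8, Rational(1, 153))), 2) = Pow(Add(Mul(7, 1, 1), Rational(8, 153)), 2) = Pow(Add(7, Rational(8, 153)), 2) = Pow(Rational(1079, 153), 2) = Rational(1164241, 23409)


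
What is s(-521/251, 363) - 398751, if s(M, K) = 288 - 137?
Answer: -398600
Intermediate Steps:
s(M, K) = 151
s(-521/251, 363) - 398751 = 151 - 398751 = -398600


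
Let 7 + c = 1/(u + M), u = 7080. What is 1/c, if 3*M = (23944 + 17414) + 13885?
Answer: -76483/535378 ≈ -0.14286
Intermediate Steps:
M = 55243/3 (M = ((23944 + 17414) + 13885)/3 = (41358 + 13885)/3 = (⅓)*55243 = 55243/3 ≈ 18414.)
c = -535378/76483 (c = -7 + 1/(7080 + 55243/3) = -7 + 1/(76483/3) = -7 + 3/76483 = -535378/76483 ≈ -7.0000)
1/c = 1/(-535378/76483) = -76483/535378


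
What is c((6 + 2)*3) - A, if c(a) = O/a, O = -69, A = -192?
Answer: 1513/8 ≈ 189.13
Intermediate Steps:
c(a) = -69/a
c((6 + 2)*3) - A = -69*1/(3*(6 + 2)) - 1*(-192) = -69/(8*3) + 192 = -69/24 + 192 = -69*1/24 + 192 = -23/8 + 192 = 1513/8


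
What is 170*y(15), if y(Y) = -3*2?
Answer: -1020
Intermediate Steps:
y(Y) = -6
170*y(15) = 170*(-6) = -1020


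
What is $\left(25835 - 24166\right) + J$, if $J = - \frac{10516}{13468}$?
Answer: $\frac{5616894}{3367} \approx 1668.2$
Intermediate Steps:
$J = - \frac{2629}{3367}$ ($J = \left(-10516\right) \frac{1}{13468} = - \frac{2629}{3367} \approx -0.78081$)
$\left(25835 - 24166\right) + J = \left(25835 - 24166\right) - \frac{2629}{3367} = 1669 - \frac{2629}{3367} = \frac{5616894}{3367}$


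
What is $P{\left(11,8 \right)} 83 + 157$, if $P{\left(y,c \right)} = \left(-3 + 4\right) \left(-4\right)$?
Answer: $-175$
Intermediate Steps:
$P{\left(y,c \right)} = -4$ ($P{\left(y,c \right)} = 1 \left(-4\right) = -4$)
$P{\left(11,8 \right)} 83 + 157 = \left(-4\right) 83 + 157 = -332 + 157 = -175$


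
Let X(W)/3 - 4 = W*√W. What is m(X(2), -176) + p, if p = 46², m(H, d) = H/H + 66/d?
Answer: 16933/8 ≈ 2116.6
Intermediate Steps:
X(W) = 12 + 3*W^(3/2) (X(W) = 12 + 3*(W*√W) = 12 + 3*W^(3/2))
m(H, d) = 1 + 66/d
p = 2116
m(X(2), -176) + p = (66 - 176)/(-176) + 2116 = -1/176*(-110) + 2116 = 5/8 + 2116 = 16933/8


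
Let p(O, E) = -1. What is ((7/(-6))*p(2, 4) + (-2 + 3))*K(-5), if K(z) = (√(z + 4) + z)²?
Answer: 52 - 65*I/3 ≈ 52.0 - 21.667*I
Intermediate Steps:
K(z) = (z + √(4 + z))² (K(z) = (√(4 + z) + z)² = (z + √(4 + z))²)
((7/(-6))*p(2, 4) + (-2 + 3))*K(-5) = ((7/(-6))*(-1) + (-2 + 3))*(-5 + √(4 - 5))² = ((7*(-⅙))*(-1) + 1)*(-5 + √(-1))² = (-7/6*(-1) + 1)*(-5 + I)² = (7/6 + 1)*(-5 + I)² = 13*(-5 + I)²/6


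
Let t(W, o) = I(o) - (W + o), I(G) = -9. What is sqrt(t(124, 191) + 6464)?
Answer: 2*sqrt(1535) ≈ 78.358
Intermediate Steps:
t(W, o) = -9 - W - o (t(W, o) = -9 - (W + o) = -9 + (-W - o) = -9 - W - o)
sqrt(t(124, 191) + 6464) = sqrt((-9 - 1*124 - 1*191) + 6464) = sqrt((-9 - 124 - 191) + 6464) = sqrt(-324 + 6464) = sqrt(6140) = 2*sqrt(1535)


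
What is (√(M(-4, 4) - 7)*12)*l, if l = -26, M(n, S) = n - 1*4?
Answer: -312*I*√15 ≈ -1208.4*I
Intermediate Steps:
M(n, S) = -4 + n (M(n, S) = n - 4 = -4 + n)
(√(M(-4, 4) - 7)*12)*l = (√((-4 - 4) - 7)*12)*(-26) = (√(-8 - 7)*12)*(-26) = (√(-15)*12)*(-26) = ((I*√15)*12)*(-26) = (12*I*√15)*(-26) = -312*I*√15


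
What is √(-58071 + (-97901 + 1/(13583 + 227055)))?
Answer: 3*I*√1003535061389570/240638 ≈ 394.93*I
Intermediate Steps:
√(-58071 + (-97901 + 1/(13583 + 227055))) = √(-58071 + (-97901 + 1/240638)) = √(-58071 - 23558700837/240638) = √(-37532790135/240638) = 3*I*√1003535061389570/240638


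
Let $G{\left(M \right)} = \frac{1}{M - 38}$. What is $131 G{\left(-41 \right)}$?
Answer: $- \frac{131}{79} \approx -1.6582$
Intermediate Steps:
$G{\left(M \right)} = \frac{1}{-38 + M}$
$131 G{\left(-41 \right)} = \frac{131}{-38 - 41} = \frac{131}{-79} = 131 \left(- \frac{1}{79}\right) = - \frac{131}{79}$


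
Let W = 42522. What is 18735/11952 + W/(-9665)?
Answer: -109049723/38505360 ≈ -2.8321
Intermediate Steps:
18735/11952 + W/(-9665) = 18735/11952 + 42522/(-9665) = 18735*(1/11952) + 42522*(-1/9665) = 6245/3984 - 42522/9665 = -109049723/38505360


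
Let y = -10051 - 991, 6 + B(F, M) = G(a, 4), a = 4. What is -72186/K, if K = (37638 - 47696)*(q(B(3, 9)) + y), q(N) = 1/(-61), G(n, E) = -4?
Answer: -733891/1129116109 ≈ -0.00064997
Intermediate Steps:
B(F, M) = -10 (B(F, M) = -6 - 4 = -10)
q(N) = -1/61
y = -11042
K = 6774696654/61 (K = (37638 - 47696)*(-1/61 - 11042) = -10058*(-673563/61) = 6774696654/61 ≈ 1.1106e+8)
-72186/K = -72186/6774696654/61 = -72186*61/6774696654 = -733891/1129116109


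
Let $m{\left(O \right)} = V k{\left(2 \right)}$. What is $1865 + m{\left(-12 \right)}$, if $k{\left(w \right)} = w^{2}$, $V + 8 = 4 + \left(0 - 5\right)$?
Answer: $1829$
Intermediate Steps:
$V = -9$ ($V = -8 + \left(4 + \left(0 - 5\right)\right) = -8 + \left(4 - 5\right) = -8 - 1 = -9$)
$m{\left(O \right)} = -36$ ($m{\left(O \right)} = - 9 \cdot 2^{2} = \left(-9\right) 4 = -36$)
$1865 + m{\left(-12 \right)} = 1865 - 36 = 1829$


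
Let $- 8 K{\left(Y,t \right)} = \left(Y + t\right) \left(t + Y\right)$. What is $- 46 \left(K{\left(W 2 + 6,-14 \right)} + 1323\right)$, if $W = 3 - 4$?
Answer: $-60283$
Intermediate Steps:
$W = -1$
$K{\left(Y,t \right)} = - \frac{\left(Y + t\right)^{2}}{8}$ ($K{\left(Y,t \right)} = - \frac{\left(Y + t\right) \left(t + Y\right)}{8} = - \frac{\left(Y + t\right) \left(Y + t\right)}{8} = - \frac{\left(Y + t\right)^{2}}{8}$)
$- 46 \left(K{\left(W 2 + 6,-14 \right)} + 1323\right) = - 46 \left(- \frac{\left(\left(\left(-1\right) 2 + 6\right) - 14\right)^{2}}{8} + 1323\right) = - 46 \left(- \frac{\left(\left(-2 + 6\right) - 14\right)^{2}}{8} + 1323\right) = - 46 \left(- \frac{\left(4 - 14\right)^{2}}{8} + 1323\right) = - 46 \left(- \frac{\left(-10\right)^{2}}{8} + 1323\right) = - 46 \left(\left(- \frac{1}{8}\right) 100 + 1323\right) = - 46 \left(- \frac{25}{2} + 1323\right) = \left(-46\right) \frac{2621}{2} = -60283$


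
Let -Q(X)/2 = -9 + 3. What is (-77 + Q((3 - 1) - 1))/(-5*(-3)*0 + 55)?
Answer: -13/11 ≈ -1.1818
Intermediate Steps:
Q(X) = 12 (Q(X) = -2*(-9 + 3) = -2*(-6) = 12)
(-77 + Q((3 - 1) - 1))/(-5*(-3)*0 + 55) = (-77 + 12)/(-5*(-3)*0 + 55) = -65/(15*0 + 55) = -65/(0 + 55) = -65/55 = -65*1/55 = -13/11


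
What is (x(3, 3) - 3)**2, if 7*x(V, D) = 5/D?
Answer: 3364/441 ≈ 7.6281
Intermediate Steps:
x(V, D) = 5/(7*D) (x(V, D) = (5/D)/7 = 5/(7*D))
(x(3, 3) - 3)**2 = ((5/7)/3 - 3)**2 = ((5/7)*(1/3) - 3)**2 = (5/21 - 3)**2 = (-58/21)**2 = 3364/441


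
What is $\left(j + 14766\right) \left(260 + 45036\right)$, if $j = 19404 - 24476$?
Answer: $439099424$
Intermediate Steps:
$j = -5072$ ($j = 19404 - 24476 = -5072$)
$\left(j + 14766\right) \left(260 + 45036\right) = \left(-5072 + 14766\right) \left(260 + 45036\right) = 9694 \cdot 45296 = 439099424$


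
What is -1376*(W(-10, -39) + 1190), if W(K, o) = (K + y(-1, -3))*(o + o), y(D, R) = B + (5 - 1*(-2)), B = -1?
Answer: -2066752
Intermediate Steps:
y(D, R) = 6 (y(D, R) = -1 + (5 - 1*(-2)) = -1 + (5 + 2) = -1 + 7 = 6)
W(K, o) = 2*o*(6 + K) (W(K, o) = (K + 6)*(o + o) = (6 + K)*(2*o) = 2*o*(6 + K))
-1376*(W(-10, -39) + 1190) = -1376*(2*(-39)*(6 - 10) + 1190) = -1376*(2*(-39)*(-4) + 1190) = -1376*(312 + 1190) = -1376*1502 = -2066752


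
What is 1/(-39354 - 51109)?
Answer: -1/90463 ≈ -1.1054e-5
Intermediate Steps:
1/(-39354 - 51109) = 1/(-90463) = -1/90463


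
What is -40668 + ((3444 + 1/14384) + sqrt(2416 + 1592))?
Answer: -535430015/14384 + 2*sqrt(1002) ≈ -37161.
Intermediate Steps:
-40668 + ((3444 + 1/14384) + sqrt(2416 + 1592)) = -40668 + ((3444 + 1/14384) + sqrt(4008)) = -40668 + (49538497/14384 + 2*sqrt(1002)) = -535430015/14384 + 2*sqrt(1002)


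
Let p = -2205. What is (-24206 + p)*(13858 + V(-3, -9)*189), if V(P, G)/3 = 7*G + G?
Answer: 712199026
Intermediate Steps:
V(P, G) = 24*G (V(P, G) = 3*(7*G + G) = 3*(8*G) = 24*G)
(-24206 + p)*(13858 + V(-3, -9)*189) = (-24206 - 2205)*(13858 + (24*(-9))*189) = -26411*(13858 - 216*189) = -26411*(13858 - 40824) = -26411*(-26966) = 712199026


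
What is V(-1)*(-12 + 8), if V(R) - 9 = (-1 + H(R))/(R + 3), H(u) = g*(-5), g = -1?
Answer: -44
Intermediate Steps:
H(u) = 5 (H(u) = -1*(-5) = 5)
V(R) = 9 + 4/(3 + R) (V(R) = 9 + (-1 + 5)/(R + 3) = 9 + 4/(3 + R))
V(-1)*(-12 + 8) = ((31 + 9*(-1))/(3 - 1))*(-12 + 8) = ((31 - 9)/2)*(-4) = ((½)*22)*(-4) = 11*(-4) = -44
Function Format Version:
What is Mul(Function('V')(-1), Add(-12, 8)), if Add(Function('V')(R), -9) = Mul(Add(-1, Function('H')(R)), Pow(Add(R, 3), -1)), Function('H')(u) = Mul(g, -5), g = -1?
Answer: -44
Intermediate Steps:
Function('H')(u) = 5 (Function('H')(u) = Mul(-1, -5) = 5)
Function('V')(R) = Add(9, Mul(4, Pow(Add(3, R), -1))) (Function('V')(R) = Add(9, Mul(Add(-1, 5), Pow(Add(R, 3), -1))) = Add(9, Mul(4, Pow(Add(3, R), -1))))
Mul(Function('V')(-1), Add(-12, 8)) = Mul(Mul(Pow(Add(3, -1), -1), Add(31, Mul(9, -1))), Add(-12, 8)) = Mul(Mul(Pow(2, -1), Add(31, -9)), -4) = Mul(Mul(Rational(1, 2), 22), -4) = Mul(11, -4) = -44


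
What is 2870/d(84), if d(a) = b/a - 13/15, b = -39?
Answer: -1205400/559 ≈ -2156.4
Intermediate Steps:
d(a) = -13/15 - 39/a (d(a) = -39/a - 13/15 = -13/15 - 39/a)
2870/d(84) = 2870/(-13/15 - 39/84) = 2870/(-13/15 - 39*1/84) = 2870/(-13/15 - 13/28) = 2870/(-559/420) = 2870*(-420/559) = -1205400/559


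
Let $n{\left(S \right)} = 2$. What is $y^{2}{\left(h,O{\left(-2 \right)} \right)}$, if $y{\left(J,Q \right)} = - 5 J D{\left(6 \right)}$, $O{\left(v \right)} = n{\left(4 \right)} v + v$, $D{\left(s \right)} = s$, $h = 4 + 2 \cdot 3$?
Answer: $90000$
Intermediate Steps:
$h = 10$ ($h = 4 + 6 = 10$)
$O{\left(v \right)} = 3 v$ ($O{\left(v \right)} = 2 v + v = 3 v$)
$y{\left(J,Q \right)} = - 30 J$ ($y{\left(J,Q \right)} = - 5 J 6 = - 30 J$)
$y^{2}{\left(h,O{\left(-2 \right)} \right)} = \left(\left(-30\right) 10\right)^{2} = \left(-300\right)^{2} = 90000$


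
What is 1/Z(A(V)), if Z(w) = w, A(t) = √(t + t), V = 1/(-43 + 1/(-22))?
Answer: -I*√10417/22 ≈ -4.6393*I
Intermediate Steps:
V = -22/947 (V = 1/(-43 - 1/22) = 1/(-947/22) = -22/947 ≈ -0.023231)
A(t) = √2*√t (A(t) = √(2*t) = √2*√t)
1/Z(A(V)) = 1/(√2*√(-22/947)) = 1/(√2*(I*√20834/947)) = 1/(2*I*√10417/947) = -I*√10417/22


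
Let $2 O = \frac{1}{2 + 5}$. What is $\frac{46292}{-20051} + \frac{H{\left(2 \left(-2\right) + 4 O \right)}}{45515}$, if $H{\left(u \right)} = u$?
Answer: $- \frac{14749383986}{6388348855} \approx -2.3088$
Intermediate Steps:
$O = \frac{1}{14}$ ($O = \frac{1}{2 \left(2 + 5\right)} = \frac{1}{2 \cdot 7} = \frac{1}{2} \cdot \frac{1}{7} = \frac{1}{14} \approx 0.071429$)
$\frac{46292}{-20051} + \frac{H{\left(2 \left(-2\right) + 4 O \right)}}{45515} = \frac{46292}{-20051} + \frac{2 \left(-2\right) + 4 \cdot \frac{1}{14}}{45515} = 46292 \left(- \frac{1}{20051}\right) + \left(-4 + \frac{2}{7}\right) \frac{1}{45515} = - \frac{46292}{20051} - \frac{26}{318605} = - \frac{14749383986}{6388348855}$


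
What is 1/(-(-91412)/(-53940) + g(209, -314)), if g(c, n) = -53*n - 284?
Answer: 13485/220564777 ≈ 6.1139e-5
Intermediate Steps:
g(c, n) = -284 - 53*n
1/(-(-91412)/(-53940) + g(209, -314)) = 1/(-(-91412)/(-53940) + (-284 - 53*(-314))) = 1/(-(-91412)*(-1)/53940 + (-284 + 16642)) = 1/(-1*22853/13485 + 16358) = 1/(-22853/13485 + 16358) = 1/(220564777/13485) = 13485/220564777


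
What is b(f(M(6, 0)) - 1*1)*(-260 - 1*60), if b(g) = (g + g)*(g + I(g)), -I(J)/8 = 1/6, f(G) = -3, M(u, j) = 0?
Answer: -40960/3 ≈ -13653.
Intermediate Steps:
I(J) = -4/3 (I(J) = -8/6 = -8*⅙ = -4/3)
b(g) = 2*g*(-4/3 + g) (b(g) = (g + g)*(g - 4/3) = (2*g)*(-4/3 + g) = 2*g*(-4/3 + g))
b(f(M(6, 0)) - 1*1)*(-260 - 1*60) = (2*(-3 - 1*1)*(-4 + 3*(-3 - 1*1))/3)*(-260 - 1*60) = (2*(-3 - 1)*(-4 + 3*(-3 - 1))/3)*(-260 - 60) = ((⅔)*(-4)*(-4 + 3*(-4)))*(-320) = ((⅔)*(-4)*(-4 - 12))*(-320) = ((⅔)*(-4)*(-16))*(-320) = (128/3)*(-320) = -40960/3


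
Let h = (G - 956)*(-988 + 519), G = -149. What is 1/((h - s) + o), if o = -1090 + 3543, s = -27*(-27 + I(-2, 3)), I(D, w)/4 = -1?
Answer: 1/519861 ≈ 1.9236e-6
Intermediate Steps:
I(D, w) = -4 (I(D, w) = 4*(-1) = -4)
s = 837 (s = -27*(-27 - 4) = -27*(-31) = 837)
h = 518245 (h = (-149 - 956)*(-988 + 519) = -1105*(-469) = 518245)
o = 2453
1/((h - s) + o) = 1/((518245 - 1*837) + 2453) = 1/((518245 - 837) + 2453) = 1/(517408 + 2453) = 1/519861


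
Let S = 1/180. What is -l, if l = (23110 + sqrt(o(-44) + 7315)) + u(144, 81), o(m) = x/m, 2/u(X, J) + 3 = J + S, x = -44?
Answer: -324487870/14041 - 2*sqrt(1829) ≈ -23196.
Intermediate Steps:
S = 1/180 ≈ 0.0055556
u(X, J) = 2/(-539/180 + J) (u(X, J) = 2/(-3 + (J + 1/180)) = 2/(-3 + (1/180 + J)) = 2/(-539/180 + J))
o(m) = -44/m
l = 324487870/14041 + 2*sqrt(1829) (l = (23110 + sqrt(-44/(-44) + 7315)) + 360/(-539 + 180*81) = (23110 + sqrt(-44*(-1/44) + 7315)) + 360/(-539 + 14580) = (23110 + sqrt(1 + 7315)) + 360/14041 = (23110 + sqrt(7316)) + 360*(1/14041) = (23110 + 2*sqrt(1829)) + 360/14041 = 324487870/14041 + 2*sqrt(1829) ≈ 23196.)
-l = -(324487870/14041 + 2*sqrt(1829)) = -324487870/14041 - 2*sqrt(1829)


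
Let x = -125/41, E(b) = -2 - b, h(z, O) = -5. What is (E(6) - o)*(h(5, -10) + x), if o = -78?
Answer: -23100/41 ≈ -563.42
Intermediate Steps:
x = -125/41 (x = -125*1/41 = -125/41 ≈ -3.0488)
(E(6) - o)*(h(5, -10) + x) = ((-2 - 1*6) - 1*(-78))*(-5 - 125/41) = ((-2 - 6) + 78)*(-330/41) = (-8 + 78)*(-330/41) = 70*(-330/41) = -23100/41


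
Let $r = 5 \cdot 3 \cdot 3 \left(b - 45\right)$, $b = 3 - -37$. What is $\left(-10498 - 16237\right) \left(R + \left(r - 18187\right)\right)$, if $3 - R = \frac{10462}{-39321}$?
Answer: $\frac{19352125124845}{39321} \approx 4.9216 \cdot 10^{8}$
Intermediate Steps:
$b = 40$ ($b = 3 + 37 = 40$)
$R = \frac{128425}{39321}$ ($R = 3 - \frac{10462}{-39321} = 3 - 10462 \left(- \frac{1}{39321}\right) = 3 - - \frac{10462}{39321} = 3 + \frac{10462}{39321} = \frac{128425}{39321} \approx 3.2661$)
$r = -225$ ($r = 5 \cdot 3 \cdot 3 \left(40 - 45\right) = 15 \cdot 3 \left(-5\right) = 45 \left(-5\right) = -225$)
$\left(-10498 - 16237\right) \left(R + \left(r - 18187\right)\right) = \left(-10498 - 16237\right) \left(\frac{128425}{39321} - 18412\right) = - 26735 \left(\frac{128425}{39321} - 18412\right) = \left(-26735\right) \left(- \frac{723849827}{39321}\right) = \frac{19352125124845}{39321}$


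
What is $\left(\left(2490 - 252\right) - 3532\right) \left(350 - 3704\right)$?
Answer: $4340076$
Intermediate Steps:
$\left(\left(2490 - 252\right) - 3532\right) \left(350 - 3704\right) = \left(\left(2490 - 252\right) - 3532\right) \left(-3354\right) = \left(2238 - 3532\right) \left(-3354\right) = \left(-1294\right) \left(-3354\right) = 4340076$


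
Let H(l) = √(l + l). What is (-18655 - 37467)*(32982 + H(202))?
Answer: -1851015804 - 112244*√101 ≈ -1.8521e+9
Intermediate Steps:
H(l) = √2*√l (H(l) = √(2*l) = √2*√l)
(-18655 - 37467)*(32982 + H(202)) = (-18655 - 37467)*(32982 + √2*√202) = -56122*(32982 + 2*√101) = -1851015804 - 112244*√101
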